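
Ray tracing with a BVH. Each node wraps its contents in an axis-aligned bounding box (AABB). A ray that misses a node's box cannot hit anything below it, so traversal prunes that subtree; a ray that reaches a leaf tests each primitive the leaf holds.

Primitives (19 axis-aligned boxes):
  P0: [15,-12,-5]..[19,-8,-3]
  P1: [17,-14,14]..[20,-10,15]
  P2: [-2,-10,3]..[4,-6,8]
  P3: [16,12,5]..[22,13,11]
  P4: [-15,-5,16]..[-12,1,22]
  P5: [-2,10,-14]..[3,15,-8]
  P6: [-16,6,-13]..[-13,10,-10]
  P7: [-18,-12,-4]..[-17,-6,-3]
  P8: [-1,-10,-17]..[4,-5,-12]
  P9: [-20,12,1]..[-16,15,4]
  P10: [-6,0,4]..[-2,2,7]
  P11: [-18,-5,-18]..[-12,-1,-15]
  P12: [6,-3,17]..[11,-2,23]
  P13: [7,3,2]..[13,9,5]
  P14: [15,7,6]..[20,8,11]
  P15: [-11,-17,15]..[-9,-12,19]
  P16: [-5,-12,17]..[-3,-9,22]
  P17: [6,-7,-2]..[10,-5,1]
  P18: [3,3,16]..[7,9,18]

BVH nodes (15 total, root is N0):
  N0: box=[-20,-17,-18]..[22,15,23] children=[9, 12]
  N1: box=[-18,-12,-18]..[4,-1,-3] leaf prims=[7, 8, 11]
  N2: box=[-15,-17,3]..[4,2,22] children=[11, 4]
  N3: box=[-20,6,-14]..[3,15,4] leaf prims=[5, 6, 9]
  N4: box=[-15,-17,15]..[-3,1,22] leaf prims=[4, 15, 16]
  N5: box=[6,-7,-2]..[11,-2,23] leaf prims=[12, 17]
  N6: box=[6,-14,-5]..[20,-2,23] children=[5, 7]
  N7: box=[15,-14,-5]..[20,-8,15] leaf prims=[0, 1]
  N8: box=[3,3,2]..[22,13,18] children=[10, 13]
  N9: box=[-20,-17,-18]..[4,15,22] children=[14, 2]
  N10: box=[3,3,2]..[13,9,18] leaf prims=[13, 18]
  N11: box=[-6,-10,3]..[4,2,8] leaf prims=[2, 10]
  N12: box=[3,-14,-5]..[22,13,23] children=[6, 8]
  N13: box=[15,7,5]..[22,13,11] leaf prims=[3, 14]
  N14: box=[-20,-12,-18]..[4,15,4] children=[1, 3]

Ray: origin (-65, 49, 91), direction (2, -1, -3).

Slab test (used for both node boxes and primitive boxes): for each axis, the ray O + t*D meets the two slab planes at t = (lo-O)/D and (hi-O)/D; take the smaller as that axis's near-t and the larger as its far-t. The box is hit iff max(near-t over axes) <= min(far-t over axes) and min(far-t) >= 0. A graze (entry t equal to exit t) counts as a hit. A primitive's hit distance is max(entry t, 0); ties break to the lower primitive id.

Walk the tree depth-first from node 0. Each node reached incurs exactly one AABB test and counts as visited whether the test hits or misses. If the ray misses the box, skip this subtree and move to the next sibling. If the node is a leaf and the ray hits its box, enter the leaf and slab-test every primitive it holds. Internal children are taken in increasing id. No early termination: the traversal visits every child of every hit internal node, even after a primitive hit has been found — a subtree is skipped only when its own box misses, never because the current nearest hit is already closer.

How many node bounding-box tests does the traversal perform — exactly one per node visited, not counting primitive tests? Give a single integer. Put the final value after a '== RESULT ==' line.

Trace the traversal:
N0 x:[45/2,87/2] y:[34,66] z:[68/3,109/3] -> hit [34,109/3], descend [9, 12]
  N9 x:[45/2,69/2] y:[34,66] z:[23,109/3] -> hit [34,69/2], descend [2, 14]
    N2 x:[25,69/2] y:[47,66] z:[23,88/3] -> miss, prune
    N14 x:[45/2,69/2] y:[34,61] z:[29,109/3] -> hit [34,69/2], descend [1, 3]
      N1 x:[47/2,69/2] y:[50,61] z:[94/3,109/3] -> miss, prune
      N3 x:[45/2,34] y:[34,43] z:[29,35] -> hit [34,34] leaf, test {P5@t=34, P6(miss), P9(miss)}
  N12 x:[34,87/2] y:[36,63] z:[68/3,32] -> miss, prune

order=[0, 9, 2, 14, 1, 3, 12]  |boxes|=7  |leaves|=1  hit=P5

== RESULT ==
7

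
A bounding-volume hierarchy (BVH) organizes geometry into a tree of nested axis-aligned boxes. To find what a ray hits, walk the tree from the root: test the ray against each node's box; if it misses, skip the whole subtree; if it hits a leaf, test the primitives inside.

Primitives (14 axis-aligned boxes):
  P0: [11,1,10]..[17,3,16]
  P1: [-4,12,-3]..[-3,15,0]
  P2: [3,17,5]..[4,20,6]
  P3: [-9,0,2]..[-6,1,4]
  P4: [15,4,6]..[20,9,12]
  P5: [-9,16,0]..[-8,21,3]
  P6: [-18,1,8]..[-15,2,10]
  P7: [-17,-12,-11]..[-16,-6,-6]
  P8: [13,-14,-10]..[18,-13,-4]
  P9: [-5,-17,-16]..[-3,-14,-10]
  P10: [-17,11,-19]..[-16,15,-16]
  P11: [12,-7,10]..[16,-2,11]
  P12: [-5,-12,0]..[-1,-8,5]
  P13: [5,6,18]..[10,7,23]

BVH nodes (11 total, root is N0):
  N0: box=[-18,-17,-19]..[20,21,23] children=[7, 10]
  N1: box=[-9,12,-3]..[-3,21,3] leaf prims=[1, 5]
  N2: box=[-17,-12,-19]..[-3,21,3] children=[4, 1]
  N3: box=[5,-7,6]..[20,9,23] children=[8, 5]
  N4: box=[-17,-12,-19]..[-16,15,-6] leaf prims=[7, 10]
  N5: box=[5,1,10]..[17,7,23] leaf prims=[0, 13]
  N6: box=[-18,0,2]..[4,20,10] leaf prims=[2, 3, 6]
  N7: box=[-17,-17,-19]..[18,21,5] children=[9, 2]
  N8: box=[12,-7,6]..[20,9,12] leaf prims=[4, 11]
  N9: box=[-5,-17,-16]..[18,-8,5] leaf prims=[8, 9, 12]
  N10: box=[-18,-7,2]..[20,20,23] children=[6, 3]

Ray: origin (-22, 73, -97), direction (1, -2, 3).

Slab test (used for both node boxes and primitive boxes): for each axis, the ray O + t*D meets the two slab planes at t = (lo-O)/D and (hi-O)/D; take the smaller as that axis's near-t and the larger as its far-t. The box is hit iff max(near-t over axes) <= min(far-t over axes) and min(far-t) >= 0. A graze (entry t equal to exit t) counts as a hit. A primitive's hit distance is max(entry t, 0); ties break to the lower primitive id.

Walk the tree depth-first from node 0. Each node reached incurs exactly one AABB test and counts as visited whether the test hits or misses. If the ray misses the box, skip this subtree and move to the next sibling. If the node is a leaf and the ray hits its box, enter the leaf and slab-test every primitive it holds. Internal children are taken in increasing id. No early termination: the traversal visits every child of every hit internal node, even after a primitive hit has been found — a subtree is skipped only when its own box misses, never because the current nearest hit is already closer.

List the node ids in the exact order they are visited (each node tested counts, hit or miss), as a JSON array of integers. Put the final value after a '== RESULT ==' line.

Traverse from the root:
N0 x:[4,42] y:[26,45] z:[26,40] -> hit [26,40], descend [7, 10]
  N7 x:[5,40] y:[26,45] z:[26,34] -> hit [26,34], descend [2, 9]
    N2 x:[5,19] y:[26,85/2] z:[26,100/3] -> miss, prune
    N9 x:[17,40] y:[81/2,45] z:[27,34] -> miss, prune
  N10 x:[4,42] y:[53/2,40] z:[33,40] -> hit [33,40], descend [3, 6]
    N3 x:[27,42] y:[32,40] z:[103/3,40] -> hit [103/3,40], descend [5, 8]
      N5 x:[27,39] y:[33,36] z:[107/3,40] -> hit [107/3,36] leaf, test {P0@t=107/3, P13(miss)}
      N8 x:[34,42] y:[32,40] z:[103/3,109/3] -> hit [103/3,109/3] leaf, test {P4(miss), P11(miss)}
    N6 x:[4,26] y:[53/2,73/2] z:[33,107/3] -> miss, prune

order=[0, 7, 2, 9, 10, 3, 5, 8, 6]  |boxes|=9  |leaves|=2  hit=P0

== RESULT ==
[0, 7, 2, 9, 10, 3, 5, 8, 6]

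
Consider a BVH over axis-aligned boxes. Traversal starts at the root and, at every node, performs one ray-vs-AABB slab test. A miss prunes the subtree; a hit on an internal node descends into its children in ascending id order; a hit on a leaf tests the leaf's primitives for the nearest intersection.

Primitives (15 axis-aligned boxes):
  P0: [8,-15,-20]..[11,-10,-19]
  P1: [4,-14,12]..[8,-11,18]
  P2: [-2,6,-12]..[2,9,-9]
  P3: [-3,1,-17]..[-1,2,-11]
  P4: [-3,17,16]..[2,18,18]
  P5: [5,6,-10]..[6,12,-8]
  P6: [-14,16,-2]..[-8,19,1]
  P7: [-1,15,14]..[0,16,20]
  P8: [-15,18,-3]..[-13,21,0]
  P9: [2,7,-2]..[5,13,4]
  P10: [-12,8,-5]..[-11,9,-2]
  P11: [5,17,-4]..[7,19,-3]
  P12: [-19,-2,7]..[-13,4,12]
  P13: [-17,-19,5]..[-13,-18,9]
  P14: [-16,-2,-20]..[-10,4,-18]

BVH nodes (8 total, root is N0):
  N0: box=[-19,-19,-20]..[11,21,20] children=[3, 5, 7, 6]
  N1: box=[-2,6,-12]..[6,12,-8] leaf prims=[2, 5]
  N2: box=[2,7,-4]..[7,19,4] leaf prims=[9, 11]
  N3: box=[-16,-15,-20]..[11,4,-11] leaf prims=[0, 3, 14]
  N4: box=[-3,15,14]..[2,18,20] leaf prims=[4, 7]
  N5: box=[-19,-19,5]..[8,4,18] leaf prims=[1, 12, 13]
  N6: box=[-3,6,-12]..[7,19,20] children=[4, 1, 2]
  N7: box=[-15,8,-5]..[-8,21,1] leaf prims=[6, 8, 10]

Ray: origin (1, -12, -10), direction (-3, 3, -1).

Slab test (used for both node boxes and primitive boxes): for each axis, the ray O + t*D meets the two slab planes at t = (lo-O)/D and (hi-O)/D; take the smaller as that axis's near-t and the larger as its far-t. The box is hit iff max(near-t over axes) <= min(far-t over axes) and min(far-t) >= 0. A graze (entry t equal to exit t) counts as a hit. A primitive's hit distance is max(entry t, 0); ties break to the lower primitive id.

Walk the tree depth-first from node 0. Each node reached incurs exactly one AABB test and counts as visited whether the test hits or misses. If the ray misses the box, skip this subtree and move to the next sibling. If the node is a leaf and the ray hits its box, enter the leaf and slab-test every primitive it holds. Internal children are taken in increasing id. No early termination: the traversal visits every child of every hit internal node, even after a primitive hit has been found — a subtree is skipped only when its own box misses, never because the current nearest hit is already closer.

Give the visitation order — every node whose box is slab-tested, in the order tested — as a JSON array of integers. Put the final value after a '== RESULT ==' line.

Trace the traversal:
N0 x:[-10/3,20/3] y:[-7/3,11] z:[-30,10] -> hit [-7/3,20/3], descend [3, 5, 6, 7]
  N3 x:[-10/3,17/3] y:[-1,16/3] z:[1,10] -> hit [1,16/3] leaf, test {P0(miss), P3(miss), P14(miss)}
  N5 x:[-7/3,20/3] y:[-7/3,16/3] z:[-28,-15] -> miss, prune
  N6 x:[-2,4/3] y:[6,31/3] z:[-30,2] -> miss, prune
  N7 x:[3,16/3] y:[20/3,11] z:[-11,-5] -> miss, prune

Summary -> nodes [0, 3, 5, 6, 7]; box-tests=5; leaf-entries=1; first=miss

== RESULT ==
[0, 3, 5, 6, 7]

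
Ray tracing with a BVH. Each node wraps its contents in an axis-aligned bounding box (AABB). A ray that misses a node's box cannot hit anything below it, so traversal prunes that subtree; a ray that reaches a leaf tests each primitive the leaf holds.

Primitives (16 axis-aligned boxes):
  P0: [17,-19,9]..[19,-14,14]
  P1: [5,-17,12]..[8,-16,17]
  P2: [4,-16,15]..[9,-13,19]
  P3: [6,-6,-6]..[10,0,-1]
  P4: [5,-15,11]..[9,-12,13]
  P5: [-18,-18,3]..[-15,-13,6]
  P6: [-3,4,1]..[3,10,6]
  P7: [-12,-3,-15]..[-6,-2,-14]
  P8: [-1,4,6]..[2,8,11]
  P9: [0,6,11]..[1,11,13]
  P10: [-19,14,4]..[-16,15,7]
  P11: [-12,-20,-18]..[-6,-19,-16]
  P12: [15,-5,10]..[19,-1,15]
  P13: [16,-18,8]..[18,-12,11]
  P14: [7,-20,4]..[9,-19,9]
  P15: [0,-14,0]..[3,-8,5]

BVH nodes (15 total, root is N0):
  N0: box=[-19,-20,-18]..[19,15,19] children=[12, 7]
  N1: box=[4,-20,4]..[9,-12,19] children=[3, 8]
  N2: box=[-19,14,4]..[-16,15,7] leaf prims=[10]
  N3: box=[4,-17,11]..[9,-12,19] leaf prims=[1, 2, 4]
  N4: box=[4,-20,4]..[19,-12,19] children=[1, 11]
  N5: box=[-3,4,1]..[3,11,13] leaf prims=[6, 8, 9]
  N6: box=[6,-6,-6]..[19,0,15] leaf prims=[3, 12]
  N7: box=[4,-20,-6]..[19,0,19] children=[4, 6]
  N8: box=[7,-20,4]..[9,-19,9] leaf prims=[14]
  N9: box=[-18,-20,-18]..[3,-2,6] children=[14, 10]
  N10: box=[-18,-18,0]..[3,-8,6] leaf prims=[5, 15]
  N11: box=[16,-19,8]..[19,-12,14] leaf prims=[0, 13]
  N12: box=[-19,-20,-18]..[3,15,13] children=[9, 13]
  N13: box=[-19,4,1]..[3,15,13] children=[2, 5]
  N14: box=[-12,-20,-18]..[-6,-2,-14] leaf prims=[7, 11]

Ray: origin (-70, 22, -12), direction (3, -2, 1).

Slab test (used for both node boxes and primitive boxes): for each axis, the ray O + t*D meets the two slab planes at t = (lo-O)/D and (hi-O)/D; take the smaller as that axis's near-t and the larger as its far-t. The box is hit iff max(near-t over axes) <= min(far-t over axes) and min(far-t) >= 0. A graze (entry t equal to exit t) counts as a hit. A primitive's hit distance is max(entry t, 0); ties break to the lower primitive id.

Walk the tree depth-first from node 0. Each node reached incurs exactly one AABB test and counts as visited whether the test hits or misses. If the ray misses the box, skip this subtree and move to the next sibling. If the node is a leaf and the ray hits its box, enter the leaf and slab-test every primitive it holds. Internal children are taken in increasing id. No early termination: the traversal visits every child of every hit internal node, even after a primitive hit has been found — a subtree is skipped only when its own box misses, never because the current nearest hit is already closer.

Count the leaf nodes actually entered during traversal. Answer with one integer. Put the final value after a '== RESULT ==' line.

Trace the traversal:
N0 x:[17,89/3] y:[7/2,21] z:[-6,31] -> hit [17,21], descend [7, 12]
  N7 x:[74/3,89/3] y:[11,21] z:[6,31] -> miss, prune
  N12 x:[17,73/3] y:[7/2,21] z:[-6,25] -> hit [17,21], descend [9, 13]
    N9 x:[52/3,73/3] y:[12,21] z:[-6,18] -> hit [52/3,18], descend [10, 14]
      N10 x:[52/3,73/3] y:[15,20] z:[12,18] -> hit [52/3,18] leaf, test {P5@t=35/2, P15(miss)}
      N14 x:[58/3,64/3] y:[12,21] z:[-6,-2] -> miss, prune
    N13 x:[17,73/3] y:[7/2,9] z:[13,25] -> miss, prune

order=[0, 7, 12, 9, 10, 14, 13]  |boxes|=7  |leaves|=1  hit=P5

== RESULT ==
1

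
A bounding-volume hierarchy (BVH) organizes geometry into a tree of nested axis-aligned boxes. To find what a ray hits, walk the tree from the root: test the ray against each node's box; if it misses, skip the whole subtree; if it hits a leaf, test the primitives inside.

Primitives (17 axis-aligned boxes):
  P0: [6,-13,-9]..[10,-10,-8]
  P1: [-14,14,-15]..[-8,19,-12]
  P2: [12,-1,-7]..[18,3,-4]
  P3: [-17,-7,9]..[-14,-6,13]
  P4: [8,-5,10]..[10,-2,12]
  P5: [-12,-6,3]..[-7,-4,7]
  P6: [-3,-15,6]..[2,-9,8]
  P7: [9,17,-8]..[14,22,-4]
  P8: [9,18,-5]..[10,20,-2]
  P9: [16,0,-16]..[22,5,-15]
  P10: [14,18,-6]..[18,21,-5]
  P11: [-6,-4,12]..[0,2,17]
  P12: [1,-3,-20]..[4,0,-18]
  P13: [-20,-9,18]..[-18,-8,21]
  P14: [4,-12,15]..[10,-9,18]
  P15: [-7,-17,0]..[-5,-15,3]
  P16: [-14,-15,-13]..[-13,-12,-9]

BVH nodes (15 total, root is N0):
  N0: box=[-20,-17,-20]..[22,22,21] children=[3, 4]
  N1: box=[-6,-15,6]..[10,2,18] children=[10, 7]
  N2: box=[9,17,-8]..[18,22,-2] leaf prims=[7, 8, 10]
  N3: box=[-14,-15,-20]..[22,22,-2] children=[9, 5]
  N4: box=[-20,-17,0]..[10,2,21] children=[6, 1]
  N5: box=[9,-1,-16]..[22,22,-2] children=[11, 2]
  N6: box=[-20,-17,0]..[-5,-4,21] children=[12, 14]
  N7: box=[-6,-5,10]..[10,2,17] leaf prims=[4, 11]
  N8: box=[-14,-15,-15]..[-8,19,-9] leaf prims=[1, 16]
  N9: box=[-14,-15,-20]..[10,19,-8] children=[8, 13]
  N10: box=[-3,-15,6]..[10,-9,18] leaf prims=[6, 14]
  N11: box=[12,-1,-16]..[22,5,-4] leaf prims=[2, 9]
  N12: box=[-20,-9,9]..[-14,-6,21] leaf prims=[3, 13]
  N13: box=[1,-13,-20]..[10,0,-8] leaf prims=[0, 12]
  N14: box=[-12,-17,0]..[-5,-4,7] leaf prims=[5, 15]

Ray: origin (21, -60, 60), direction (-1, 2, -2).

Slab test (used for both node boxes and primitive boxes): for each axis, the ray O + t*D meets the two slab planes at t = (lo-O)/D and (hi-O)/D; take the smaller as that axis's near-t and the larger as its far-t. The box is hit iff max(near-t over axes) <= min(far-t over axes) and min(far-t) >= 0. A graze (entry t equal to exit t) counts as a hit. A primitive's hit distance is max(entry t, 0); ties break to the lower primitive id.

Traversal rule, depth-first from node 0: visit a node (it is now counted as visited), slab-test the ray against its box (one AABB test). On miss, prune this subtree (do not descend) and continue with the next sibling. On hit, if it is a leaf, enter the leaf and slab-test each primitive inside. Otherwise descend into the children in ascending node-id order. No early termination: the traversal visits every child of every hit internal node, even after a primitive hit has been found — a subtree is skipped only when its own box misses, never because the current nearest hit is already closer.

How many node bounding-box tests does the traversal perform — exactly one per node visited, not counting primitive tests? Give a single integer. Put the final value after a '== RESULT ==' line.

Walk:
N0 x:[-1,41] y:[43/2,41] z:[39/2,40] -> hit [43/2,40], descend [3, 4]
  N3 x:[-1,35] y:[45/2,41] z:[31,40] -> hit [31,35], descend [5, 9]
    N5 x:[-1,12] y:[59/2,41] z:[31,38] -> miss, prune
    N9 x:[11,35] y:[45/2,79/2] z:[34,40] -> hit [34,35], descend [8, 13]
      N8 x:[29,35] y:[45/2,79/2] z:[69/2,75/2] -> hit [69/2,35] leaf, test {P1(miss), P16(miss)}
      N13 x:[11,20] y:[47/2,30] z:[34,40] -> miss, prune
  N4 x:[11,41] y:[43/2,31] z:[39/2,30] -> hit [43/2,30], descend [1, 6]
    N1 x:[11,27] y:[45/2,31] z:[21,27] -> hit [45/2,27], descend [7, 10]
      N7 x:[11,27] y:[55/2,31] z:[43/2,25] -> miss, prune
      N10 x:[11,24] y:[45/2,51/2] z:[21,27] -> hit [45/2,24] leaf, test {P6(miss), P14(miss)}
    N6 x:[26,41] y:[43/2,28] z:[39/2,30] -> hit [26,28], descend [12, 14]
      N12 x:[35,41] y:[51/2,27] z:[39/2,51/2] -> miss, prune
      N14 x:[26,33] y:[43/2,28] z:[53/2,30] -> hit [53/2,28] leaf, test {P5@t=28, P15(miss)}

13 AABB tests over nodes [0, 3, 5, 9, 8, 13, 4, 1, 7, 10, 6, 12, 14]; 3 leaves entered; closest P5.

== RESULT ==
13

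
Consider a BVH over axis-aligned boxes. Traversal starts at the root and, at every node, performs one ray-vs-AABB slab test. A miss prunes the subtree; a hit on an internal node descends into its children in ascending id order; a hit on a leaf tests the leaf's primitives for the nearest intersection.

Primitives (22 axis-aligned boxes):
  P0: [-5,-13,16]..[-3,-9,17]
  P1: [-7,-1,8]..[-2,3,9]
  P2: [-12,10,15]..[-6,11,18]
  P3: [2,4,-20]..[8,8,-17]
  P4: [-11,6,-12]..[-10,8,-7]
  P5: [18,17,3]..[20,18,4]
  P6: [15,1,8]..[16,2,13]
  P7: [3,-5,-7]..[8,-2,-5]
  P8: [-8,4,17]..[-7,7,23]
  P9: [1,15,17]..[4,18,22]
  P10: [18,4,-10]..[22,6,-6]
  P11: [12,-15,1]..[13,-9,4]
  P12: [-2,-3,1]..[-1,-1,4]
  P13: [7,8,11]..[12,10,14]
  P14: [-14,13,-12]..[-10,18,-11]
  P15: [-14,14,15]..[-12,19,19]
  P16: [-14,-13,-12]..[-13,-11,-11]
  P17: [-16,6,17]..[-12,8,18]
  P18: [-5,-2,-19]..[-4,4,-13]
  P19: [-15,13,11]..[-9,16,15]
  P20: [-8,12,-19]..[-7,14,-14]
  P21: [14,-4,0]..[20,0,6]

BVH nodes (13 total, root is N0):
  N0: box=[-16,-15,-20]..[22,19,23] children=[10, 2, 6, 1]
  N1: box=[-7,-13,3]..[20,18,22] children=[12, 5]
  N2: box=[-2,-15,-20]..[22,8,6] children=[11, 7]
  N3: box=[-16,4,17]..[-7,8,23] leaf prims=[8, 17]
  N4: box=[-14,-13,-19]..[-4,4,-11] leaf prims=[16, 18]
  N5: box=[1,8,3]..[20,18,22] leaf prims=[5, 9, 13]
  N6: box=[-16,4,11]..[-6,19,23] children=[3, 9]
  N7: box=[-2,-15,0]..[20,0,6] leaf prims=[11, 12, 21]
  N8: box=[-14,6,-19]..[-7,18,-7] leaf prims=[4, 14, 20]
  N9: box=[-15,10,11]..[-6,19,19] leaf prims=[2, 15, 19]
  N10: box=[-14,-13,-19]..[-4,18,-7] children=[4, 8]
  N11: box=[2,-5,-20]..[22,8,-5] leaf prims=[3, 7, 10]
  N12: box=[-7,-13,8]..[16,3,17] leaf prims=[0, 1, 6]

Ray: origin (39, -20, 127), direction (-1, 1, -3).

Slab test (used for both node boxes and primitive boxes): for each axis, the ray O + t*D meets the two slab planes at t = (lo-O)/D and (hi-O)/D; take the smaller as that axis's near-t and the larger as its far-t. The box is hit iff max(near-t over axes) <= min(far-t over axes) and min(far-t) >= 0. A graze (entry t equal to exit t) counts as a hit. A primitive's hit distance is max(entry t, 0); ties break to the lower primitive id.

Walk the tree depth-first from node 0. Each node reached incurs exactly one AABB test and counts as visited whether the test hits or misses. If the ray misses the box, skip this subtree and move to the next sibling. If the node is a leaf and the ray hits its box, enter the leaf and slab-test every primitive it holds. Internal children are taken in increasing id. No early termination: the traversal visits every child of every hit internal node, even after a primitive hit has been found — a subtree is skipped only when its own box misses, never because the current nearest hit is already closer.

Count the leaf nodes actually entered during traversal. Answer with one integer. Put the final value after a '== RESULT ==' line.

Traverse from the root:
N0 x:[17,55] y:[5,39] z:[104/3,49] -> hit [104/3,39], descend [1, 2, 6, 10]
  N1 x:[19,46] y:[7,38] z:[35,124/3] -> hit [35,38], descend [5, 12]
    N5 x:[19,38] y:[28,38] z:[35,124/3] -> hit [35,38] leaf, test {P5(miss), P9@t=35, P13(miss)}
    N12 x:[23,46] y:[7,23] z:[110/3,119/3] -> miss, prune
  N2 x:[17,41] y:[5,28] z:[121/3,49] -> miss, prune
  N6 x:[45,55] y:[24,39] z:[104/3,116/3] -> miss, prune
  N10 x:[43,53] y:[7,38] z:[134/3,146/3] -> miss, prune

order=[0, 1, 5, 12, 2, 6, 10]  |boxes|=7  |leaves|=1  hit=P9

== RESULT ==
1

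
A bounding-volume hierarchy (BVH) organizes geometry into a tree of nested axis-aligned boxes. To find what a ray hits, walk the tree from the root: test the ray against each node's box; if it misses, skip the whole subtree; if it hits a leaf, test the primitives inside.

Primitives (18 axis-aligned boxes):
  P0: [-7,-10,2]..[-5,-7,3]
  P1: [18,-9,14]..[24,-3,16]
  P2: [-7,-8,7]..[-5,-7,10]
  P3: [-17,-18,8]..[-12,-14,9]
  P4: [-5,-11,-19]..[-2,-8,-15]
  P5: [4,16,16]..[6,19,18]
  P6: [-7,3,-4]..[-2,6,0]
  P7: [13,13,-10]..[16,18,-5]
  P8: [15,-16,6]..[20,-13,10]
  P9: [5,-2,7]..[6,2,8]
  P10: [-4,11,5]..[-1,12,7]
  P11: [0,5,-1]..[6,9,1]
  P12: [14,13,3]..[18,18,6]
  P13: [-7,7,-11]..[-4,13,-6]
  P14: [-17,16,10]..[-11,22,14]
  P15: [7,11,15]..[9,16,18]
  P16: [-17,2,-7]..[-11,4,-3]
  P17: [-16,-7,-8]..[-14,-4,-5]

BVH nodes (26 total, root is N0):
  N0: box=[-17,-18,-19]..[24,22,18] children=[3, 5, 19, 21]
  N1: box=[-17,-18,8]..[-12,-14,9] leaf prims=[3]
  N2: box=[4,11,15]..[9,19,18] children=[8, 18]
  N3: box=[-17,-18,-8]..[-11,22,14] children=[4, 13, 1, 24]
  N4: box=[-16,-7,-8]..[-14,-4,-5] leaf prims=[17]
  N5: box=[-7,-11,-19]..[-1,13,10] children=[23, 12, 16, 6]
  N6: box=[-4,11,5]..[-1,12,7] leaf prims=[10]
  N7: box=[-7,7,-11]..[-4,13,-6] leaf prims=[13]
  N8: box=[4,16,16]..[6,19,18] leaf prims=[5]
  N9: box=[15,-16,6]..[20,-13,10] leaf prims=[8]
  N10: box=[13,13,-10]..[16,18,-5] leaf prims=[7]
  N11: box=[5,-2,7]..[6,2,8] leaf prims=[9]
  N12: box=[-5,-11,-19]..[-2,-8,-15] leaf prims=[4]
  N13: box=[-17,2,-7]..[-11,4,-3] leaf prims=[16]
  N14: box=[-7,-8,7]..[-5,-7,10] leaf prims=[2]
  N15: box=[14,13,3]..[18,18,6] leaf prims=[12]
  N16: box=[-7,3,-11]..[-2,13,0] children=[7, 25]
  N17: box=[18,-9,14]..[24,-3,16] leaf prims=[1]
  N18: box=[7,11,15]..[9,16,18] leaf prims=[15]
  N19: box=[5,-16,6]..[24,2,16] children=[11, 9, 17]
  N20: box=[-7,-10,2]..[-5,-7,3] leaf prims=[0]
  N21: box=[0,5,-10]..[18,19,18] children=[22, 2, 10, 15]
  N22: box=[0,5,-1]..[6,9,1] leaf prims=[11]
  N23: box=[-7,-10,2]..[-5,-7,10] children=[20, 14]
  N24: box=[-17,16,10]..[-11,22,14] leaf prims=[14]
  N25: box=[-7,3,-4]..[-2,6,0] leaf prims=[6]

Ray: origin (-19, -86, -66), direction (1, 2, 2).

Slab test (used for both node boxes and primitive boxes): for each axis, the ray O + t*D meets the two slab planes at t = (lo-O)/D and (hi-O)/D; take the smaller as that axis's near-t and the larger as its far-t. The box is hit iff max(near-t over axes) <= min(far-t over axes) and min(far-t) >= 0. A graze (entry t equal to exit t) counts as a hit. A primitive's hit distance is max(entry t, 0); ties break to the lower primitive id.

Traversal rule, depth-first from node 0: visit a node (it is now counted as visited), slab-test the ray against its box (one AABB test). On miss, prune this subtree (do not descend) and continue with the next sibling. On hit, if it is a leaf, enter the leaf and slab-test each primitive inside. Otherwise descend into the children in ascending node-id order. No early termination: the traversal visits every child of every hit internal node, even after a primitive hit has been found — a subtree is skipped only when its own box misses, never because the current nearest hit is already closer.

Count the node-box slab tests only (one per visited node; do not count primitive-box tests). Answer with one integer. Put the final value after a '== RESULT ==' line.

Trace the traversal:
N0 x:[2,43] y:[34,54] z:[47/2,42] -> hit [34,42], descend [3, 5, 19, 21]
  N3 x:[2,8] y:[34,54] z:[29,40] -> miss, prune
  N5 x:[12,18] y:[75/2,99/2] z:[47/2,38] -> miss, prune
  N19 x:[24,43] y:[35,44] z:[36,41] -> hit [36,41], descend [9, 11, 17]
    N9 x:[34,39] y:[35,73/2] z:[36,38] -> hit [36,73/2] leaf, test {P8@t=36}
    N11 x:[24,25] y:[42,44] z:[73/2,37] -> miss, prune
    N17 x:[37,43] y:[77/2,83/2] z:[40,41] -> hit [40,41] leaf, test {P1@t=40}
  N21 x:[19,37] y:[91/2,105/2] z:[28,42] -> miss, prune

Summary -> nodes [0, 3, 5, 19, 9, 11, 17, 21]; box-tests=8; leaf-entries=2; first=P8

== RESULT ==
8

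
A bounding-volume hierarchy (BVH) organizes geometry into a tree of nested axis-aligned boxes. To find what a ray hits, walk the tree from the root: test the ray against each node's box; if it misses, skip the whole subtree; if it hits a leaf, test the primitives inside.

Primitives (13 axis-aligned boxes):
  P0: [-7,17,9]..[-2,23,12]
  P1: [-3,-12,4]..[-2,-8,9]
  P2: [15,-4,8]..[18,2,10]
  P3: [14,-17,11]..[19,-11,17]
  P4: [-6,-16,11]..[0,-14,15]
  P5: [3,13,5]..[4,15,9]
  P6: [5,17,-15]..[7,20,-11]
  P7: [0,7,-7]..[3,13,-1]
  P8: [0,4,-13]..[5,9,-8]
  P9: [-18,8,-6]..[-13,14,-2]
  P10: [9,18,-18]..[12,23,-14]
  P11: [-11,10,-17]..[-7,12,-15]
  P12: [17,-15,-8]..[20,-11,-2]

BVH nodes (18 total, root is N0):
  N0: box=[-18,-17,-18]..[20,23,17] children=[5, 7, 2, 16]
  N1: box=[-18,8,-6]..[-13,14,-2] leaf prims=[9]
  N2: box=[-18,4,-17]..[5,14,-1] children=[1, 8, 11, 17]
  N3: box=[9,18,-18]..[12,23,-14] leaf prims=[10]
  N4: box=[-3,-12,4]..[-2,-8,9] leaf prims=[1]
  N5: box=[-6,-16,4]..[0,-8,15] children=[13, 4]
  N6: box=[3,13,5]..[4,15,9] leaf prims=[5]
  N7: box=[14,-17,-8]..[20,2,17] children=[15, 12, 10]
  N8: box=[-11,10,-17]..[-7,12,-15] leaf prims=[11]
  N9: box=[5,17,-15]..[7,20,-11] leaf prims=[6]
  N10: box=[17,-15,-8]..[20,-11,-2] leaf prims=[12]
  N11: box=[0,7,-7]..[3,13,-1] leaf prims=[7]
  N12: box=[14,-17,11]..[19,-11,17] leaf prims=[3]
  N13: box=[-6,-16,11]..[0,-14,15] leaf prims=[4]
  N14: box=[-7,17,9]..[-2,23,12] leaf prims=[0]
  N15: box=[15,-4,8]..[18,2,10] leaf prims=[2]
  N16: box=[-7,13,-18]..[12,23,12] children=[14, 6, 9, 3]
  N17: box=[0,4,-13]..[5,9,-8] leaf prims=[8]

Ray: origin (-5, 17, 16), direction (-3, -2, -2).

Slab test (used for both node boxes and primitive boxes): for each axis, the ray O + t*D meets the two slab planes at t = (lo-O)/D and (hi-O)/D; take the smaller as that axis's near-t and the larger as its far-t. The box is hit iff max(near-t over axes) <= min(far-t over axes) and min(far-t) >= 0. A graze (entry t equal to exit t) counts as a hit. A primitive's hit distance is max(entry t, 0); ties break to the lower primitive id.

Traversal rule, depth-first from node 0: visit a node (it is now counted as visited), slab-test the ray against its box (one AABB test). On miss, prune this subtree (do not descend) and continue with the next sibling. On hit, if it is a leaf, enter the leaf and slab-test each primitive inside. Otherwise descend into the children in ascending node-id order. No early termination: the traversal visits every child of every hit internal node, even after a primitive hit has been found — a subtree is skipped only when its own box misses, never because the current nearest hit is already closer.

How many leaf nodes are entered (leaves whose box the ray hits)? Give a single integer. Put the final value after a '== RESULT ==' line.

Traverse from the root:
N0 x:[-25/3,13/3] y:[-3,17] z:[-1/2,17] -> hit [-1/2,13/3], descend [2, 5, 7, 16]
  N2 x:[-10/3,13/3] y:[3/2,13/2] z:[17/2,33/2] -> miss, prune
  N5 x:[-5/3,1/3] y:[25/2,33/2] z:[1/2,6] -> miss, prune
  N7 x:[-25/3,-19/3] y:[15/2,17] z:[-1/2,12] -> miss, prune
  N16 x:[-17/3,2/3] y:[-3,2] z:[2,17] -> miss, prune

order=[0, 2, 5, 7, 16]  |boxes|=5  |leaves|=0  hit=miss

== RESULT ==
0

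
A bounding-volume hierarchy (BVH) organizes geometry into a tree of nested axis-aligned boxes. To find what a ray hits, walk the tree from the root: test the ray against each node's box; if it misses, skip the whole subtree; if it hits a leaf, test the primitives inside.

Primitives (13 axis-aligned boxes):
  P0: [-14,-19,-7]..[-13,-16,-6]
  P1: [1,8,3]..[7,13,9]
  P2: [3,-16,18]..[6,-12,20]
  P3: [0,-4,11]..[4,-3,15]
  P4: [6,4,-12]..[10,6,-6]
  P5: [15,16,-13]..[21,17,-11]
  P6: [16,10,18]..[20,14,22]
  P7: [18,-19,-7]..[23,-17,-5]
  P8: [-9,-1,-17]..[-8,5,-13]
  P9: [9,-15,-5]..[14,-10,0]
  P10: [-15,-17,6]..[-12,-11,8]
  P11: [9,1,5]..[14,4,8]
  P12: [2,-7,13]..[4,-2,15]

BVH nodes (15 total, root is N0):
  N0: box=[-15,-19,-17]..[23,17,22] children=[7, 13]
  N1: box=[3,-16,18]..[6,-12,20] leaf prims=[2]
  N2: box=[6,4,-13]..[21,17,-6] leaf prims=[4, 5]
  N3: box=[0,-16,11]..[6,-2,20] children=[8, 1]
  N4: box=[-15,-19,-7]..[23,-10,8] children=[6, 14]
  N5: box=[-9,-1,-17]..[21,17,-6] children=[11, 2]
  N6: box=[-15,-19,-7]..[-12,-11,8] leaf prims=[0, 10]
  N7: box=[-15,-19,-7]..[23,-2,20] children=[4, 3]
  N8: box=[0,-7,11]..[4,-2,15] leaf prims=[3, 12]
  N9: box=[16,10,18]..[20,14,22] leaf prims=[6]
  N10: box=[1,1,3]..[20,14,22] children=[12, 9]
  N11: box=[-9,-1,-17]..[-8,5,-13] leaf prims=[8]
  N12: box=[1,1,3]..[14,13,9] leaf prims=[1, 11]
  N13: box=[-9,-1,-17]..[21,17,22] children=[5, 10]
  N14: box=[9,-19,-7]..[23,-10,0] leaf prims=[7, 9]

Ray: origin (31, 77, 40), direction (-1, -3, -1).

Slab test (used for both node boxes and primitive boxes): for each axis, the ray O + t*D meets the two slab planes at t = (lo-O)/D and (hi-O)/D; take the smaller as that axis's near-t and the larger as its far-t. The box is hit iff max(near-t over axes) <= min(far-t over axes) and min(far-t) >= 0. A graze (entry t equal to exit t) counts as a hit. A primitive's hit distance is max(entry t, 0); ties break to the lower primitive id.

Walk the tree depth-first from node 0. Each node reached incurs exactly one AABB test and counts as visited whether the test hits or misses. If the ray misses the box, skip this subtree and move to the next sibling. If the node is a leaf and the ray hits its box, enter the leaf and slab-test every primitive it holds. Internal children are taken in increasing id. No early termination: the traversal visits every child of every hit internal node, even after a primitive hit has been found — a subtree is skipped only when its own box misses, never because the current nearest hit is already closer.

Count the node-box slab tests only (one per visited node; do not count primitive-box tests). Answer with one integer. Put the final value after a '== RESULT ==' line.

Traverse from the root:
N0 x:[8,46] y:[20,32] z:[18,57] -> hit [20,32], descend [7, 13]
  N7 x:[8,46] y:[79/3,32] z:[20,47] -> hit [79/3,32], descend [3, 4]
    N3 x:[25,31] y:[79/3,31] z:[20,29] -> hit [79/3,29], descend [1, 8]
      N1 x:[25,28] y:[89/3,31] z:[20,22] -> miss, prune
      N8 x:[27,31] y:[79/3,28] z:[25,29] -> hit [27,28] leaf, test {P3@t=27, P12@t=27}
    N4 x:[8,46] y:[29,32] z:[32,47] -> hit [32,32], descend [6, 14]
      N6 x:[43,46] y:[88/3,32] z:[32,47] -> miss, prune
      N14 x:[8,22] y:[29,32] z:[40,47] -> miss, prune
  N13 x:[10,40] y:[20,26] z:[18,57] -> hit [20,26], descend [5, 10]
    N5 x:[10,40] y:[20,26] z:[46,57] -> miss, prune
    N10 x:[11,30] y:[21,76/3] z:[18,37] -> hit [21,76/3], descend [9, 12]
      N9 x:[11,15] y:[21,67/3] z:[18,22] -> miss, prune
      N12 x:[17,30] y:[64/3,76/3] z:[31,37] -> miss, prune

13 AABB tests over nodes [0, 7, 3, 1, 8, 4, 6, 14, 13, 5, 10, 9, 12]; 1 leaf entered; closest P3.

== RESULT ==
13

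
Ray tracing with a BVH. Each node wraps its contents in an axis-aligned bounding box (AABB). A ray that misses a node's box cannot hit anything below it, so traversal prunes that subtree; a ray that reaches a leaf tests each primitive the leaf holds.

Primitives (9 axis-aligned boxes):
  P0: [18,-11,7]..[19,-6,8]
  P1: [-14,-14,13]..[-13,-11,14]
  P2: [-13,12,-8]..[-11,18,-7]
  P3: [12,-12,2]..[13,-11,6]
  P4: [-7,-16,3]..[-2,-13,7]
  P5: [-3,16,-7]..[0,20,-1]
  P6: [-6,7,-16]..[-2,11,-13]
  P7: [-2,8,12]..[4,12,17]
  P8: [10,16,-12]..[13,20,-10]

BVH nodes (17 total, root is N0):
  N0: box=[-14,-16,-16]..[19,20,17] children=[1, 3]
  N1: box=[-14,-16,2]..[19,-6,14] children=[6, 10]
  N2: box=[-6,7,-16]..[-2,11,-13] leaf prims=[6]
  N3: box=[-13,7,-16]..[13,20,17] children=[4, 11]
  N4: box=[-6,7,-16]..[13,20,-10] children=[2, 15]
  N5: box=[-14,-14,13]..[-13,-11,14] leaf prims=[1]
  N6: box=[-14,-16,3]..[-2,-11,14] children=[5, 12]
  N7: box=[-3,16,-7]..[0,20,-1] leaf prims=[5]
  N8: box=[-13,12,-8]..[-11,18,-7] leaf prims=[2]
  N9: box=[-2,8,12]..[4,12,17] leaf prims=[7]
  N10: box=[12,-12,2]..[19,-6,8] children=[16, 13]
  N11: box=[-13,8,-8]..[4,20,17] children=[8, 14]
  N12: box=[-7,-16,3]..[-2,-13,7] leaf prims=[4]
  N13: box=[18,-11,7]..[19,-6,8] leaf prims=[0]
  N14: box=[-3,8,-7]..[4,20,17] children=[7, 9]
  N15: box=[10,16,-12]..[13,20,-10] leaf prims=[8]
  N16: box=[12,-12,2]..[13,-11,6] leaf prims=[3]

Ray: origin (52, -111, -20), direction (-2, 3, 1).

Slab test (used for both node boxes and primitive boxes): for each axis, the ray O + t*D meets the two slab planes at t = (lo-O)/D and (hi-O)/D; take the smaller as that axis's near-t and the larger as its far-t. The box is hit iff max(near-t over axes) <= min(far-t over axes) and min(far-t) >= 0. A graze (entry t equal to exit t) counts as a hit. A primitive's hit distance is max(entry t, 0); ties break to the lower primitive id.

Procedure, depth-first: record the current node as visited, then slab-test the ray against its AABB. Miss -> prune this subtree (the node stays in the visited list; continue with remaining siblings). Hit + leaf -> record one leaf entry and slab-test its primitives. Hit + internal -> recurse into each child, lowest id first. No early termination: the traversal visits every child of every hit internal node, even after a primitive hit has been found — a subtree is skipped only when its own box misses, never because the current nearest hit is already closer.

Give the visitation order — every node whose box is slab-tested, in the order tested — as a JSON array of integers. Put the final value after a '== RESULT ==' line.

Walk:
N0 x:[33/2,33] y:[95/3,131/3] z:[4,37] -> hit [95/3,33], descend [1, 3]
  N1 x:[33/2,33] y:[95/3,35] z:[22,34] -> hit [95/3,33], descend [6, 10]
    N6 x:[27,33] y:[95/3,100/3] z:[23,34] -> hit [95/3,33], descend [5, 12]
      N5 x:[65/2,33] y:[97/3,100/3] z:[33,34] -> hit [33,33] leaf, test {P1@t=33}
      N12 x:[27,59/2] y:[95/3,98/3] z:[23,27] -> miss, prune
    N10 x:[33/2,20] y:[33,35] z:[22,28] -> miss, prune
  N3 x:[39/2,65/2] y:[118/3,131/3] z:[4,37] -> miss, prune

Visited [0, 1, 6, 5, 12, 10, 3]. Tests: 7 box, 1 leaf. Nearest: P1.

== RESULT ==
[0, 1, 6, 5, 12, 10, 3]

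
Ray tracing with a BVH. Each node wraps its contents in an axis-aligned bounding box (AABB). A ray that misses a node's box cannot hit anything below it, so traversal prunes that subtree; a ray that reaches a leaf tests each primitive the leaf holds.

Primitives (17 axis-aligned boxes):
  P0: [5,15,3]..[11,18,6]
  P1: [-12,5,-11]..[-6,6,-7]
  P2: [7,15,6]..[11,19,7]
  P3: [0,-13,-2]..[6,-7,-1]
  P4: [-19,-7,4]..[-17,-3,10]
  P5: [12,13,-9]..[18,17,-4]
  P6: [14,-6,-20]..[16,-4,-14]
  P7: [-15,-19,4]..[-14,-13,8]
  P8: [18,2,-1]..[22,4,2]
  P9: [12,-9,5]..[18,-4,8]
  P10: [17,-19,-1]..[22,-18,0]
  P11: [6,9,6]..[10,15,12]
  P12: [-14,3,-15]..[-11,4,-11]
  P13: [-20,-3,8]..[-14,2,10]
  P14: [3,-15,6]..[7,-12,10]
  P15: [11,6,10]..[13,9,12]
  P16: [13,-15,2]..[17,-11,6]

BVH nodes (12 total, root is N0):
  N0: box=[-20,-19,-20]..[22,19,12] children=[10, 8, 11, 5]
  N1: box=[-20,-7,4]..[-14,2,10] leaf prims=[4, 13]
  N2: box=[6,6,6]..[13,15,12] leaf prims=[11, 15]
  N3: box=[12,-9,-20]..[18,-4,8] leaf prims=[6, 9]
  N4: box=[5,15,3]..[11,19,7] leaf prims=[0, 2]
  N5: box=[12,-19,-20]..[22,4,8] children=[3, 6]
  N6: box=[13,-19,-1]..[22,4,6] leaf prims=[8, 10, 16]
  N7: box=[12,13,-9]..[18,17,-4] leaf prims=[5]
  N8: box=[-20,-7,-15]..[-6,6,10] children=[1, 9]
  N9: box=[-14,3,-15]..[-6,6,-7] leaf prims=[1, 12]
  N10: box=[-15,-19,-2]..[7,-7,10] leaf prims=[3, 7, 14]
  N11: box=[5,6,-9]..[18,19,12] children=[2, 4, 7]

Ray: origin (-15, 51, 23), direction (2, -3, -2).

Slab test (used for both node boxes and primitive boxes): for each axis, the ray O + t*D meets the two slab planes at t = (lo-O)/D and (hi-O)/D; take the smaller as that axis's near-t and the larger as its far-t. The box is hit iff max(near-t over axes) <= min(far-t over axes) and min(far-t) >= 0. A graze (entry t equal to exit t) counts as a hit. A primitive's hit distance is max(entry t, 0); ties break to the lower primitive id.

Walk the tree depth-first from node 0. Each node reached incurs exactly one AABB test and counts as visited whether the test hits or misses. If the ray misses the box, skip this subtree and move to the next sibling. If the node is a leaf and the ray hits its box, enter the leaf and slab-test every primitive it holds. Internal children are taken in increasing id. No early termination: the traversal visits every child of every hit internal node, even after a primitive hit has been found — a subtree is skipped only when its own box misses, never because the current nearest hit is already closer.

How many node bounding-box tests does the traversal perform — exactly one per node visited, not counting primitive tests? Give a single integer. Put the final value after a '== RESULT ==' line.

Trace the traversal:
N0 x:[-5/2,37/2] y:[32/3,70/3] z:[11/2,43/2] -> hit [32/3,37/2], descend [5, 8, 10, 11]
  N5 x:[27/2,37/2] y:[47/3,70/3] z:[15/2,43/2] -> hit [47/3,37/2], descend [3, 6]
    N3 x:[27/2,33/2] y:[55/3,20] z:[15/2,43/2] -> miss, prune
    N6 x:[14,37/2] y:[47/3,70/3] z:[17/2,12] -> miss, prune
  N8 x:[-5/2,9/2] y:[15,58/3] z:[13/2,19] -> miss, prune
  N10 x:[0,11] y:[58/3,70/3] z:[13/2,25/2] -> miss, prune
  N11 x:[10,33/2] y:[32/3,15] z:[11/2,16] -> hit [32/3,15], descend [2, 4, 7]
    N2 x:[21/2,14] y:[12,15] z:[11/2,17/2] -> miss, prune
    N4 x:[10,13] y:[32/3,12] z:[8,10] -> miss, prune
    N7 x:[27/2,33/2] y:[34/3,38/3] z:[27/2,16] -> miss, prune

order=[0, 5, 3, 6, 8, 10, 11, 2, 4, 7]  |boxes|=10  |leaves|=0  hit=miss

== RESULT ==
10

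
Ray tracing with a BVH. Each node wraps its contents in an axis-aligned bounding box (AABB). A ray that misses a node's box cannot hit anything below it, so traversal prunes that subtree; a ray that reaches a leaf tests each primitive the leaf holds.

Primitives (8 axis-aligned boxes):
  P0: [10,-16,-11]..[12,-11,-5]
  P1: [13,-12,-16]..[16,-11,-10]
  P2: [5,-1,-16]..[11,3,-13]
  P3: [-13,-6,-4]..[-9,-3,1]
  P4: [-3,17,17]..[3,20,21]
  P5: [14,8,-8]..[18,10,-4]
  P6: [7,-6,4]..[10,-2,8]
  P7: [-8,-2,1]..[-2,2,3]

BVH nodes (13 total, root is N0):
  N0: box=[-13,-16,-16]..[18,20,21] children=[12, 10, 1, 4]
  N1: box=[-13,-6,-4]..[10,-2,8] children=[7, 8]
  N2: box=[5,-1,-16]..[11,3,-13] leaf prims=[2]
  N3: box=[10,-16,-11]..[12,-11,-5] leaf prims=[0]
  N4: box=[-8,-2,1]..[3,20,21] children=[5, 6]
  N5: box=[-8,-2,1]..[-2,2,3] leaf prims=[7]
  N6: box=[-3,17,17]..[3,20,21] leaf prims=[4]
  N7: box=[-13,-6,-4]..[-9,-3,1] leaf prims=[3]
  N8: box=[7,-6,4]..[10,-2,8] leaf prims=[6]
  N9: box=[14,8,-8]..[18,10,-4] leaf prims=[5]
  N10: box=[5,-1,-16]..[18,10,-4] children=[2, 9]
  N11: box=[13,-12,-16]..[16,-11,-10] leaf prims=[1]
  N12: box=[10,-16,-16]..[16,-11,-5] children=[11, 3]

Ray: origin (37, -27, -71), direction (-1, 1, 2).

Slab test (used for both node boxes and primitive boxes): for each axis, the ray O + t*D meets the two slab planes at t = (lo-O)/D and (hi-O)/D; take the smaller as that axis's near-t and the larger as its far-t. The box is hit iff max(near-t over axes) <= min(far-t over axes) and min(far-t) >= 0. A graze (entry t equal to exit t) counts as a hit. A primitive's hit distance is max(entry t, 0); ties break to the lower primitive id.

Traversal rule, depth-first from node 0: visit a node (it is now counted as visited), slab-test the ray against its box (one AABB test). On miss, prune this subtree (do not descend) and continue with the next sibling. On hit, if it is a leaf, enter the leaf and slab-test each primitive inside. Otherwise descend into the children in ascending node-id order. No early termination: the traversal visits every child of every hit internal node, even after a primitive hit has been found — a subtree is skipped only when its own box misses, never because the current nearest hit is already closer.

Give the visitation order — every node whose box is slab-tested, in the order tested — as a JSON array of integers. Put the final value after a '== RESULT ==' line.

Traverse from the root:
N0 x:[19,50] y:[11,47] z:[55/2,46] -> hit [55/2,46], descend [1, 4, 10, 12]
  N1 x:[27,50] y:[21,25] z:[67/2,79/2] -> miss, prune
  N4 x:[34,45] y:[25,47] z:[36,46] -> hit [36,45], descend [5, 6]
    N5 x:[39,45] y:[25,29] z:[36,37] -> miss, prune
    N6 x:[34,40] y:[44,47] z:[44,46] -> miss, prune
  N10 x:[19,32] y:[26,37] z:[55/2,67/2] -> hit [55/2,32], descend [2, 9]
    N2 x:[26,32] y:[26,30] z:[55/2,29] -> hit [55/2,29] leaf, test {P2@t=55/2}
    N9 x:[19,23] y:[35,37] z:[63/2,67/2] -> miss, prune
  N12 x:[21,27] y:[11,16] z:[55/2,33] -> miss, prune

9 AABB tests over nodes [0, 1, 4, 5, 6, 10, 2, 9, 12]; 1 leaf entered; closest P2.

== RESULT ==
[0, 1, 4, 5, 6, 10, 2, 9, 12]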